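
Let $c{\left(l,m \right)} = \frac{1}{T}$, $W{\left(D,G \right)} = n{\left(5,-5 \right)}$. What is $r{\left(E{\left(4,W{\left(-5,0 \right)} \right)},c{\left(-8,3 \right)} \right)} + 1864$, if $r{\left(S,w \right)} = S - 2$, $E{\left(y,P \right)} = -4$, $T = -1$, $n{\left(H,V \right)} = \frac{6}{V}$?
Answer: $1858$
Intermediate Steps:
$W{\left(D,G \right)} = - \frac{6}{5}$ ($W{\left(D,G \right)} = \frac{6}{-5} = 6 \left(- \frac{1}{5}\right) = - \frac{6}{5}$)
$c{\left(l,m \right)} = -1$ ($c{\left(l,m \right)} = \frac{1}{-1} = -1$)
$r{\left(S,w \right)} = -2 + S$
$r{\left(E{\left(4,W{\left(-5,0 \right)} \right)},c{\left(-8,3 \right)} \right)} + 1864 = \left(-2 - 4\right) + 1864 = -6 + 1864 = 1858$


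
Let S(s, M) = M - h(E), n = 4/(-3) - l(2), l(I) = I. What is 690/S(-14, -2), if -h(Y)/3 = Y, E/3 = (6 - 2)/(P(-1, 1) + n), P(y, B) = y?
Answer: -4485/67 ≈ -66.940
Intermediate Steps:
n = -10/3 (n = 4/(-3) - 1*2 = 4*(-⅓) - 2 = -4/3 - 2 = -10/3 ≈ -3.3333)
E = -36/13 (E = 3*((6 - 2)/(-1 - 10/3)) = 3*(4/(-13/3)) = 3*(4*(-3/13)) = 3*(-12/13) = -36/13 ≈ -2.7692)
h(Y) = -3*Y
S(s, M) = -108/13 + M (S(s, M) = M - (-3)*(-36)/13 = M - 1*108/13 = M - 108/13 = -108/13 + M)
690/S(-14, -2) = 690/(-108/13 - 2) = 690/(-134/13) = 690*(-13/134) = -4485/67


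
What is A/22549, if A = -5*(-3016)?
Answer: 15080/22549 ≈ 0.66877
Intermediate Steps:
A = 15080
A/22549 = 15080/22549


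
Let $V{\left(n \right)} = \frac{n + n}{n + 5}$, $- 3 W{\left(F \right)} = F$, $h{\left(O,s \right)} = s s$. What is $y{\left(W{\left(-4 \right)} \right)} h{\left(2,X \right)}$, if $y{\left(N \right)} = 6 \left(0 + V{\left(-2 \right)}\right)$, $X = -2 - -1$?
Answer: $-8$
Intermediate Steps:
$X = -1$ ($X = -2 + 1 = -1$)
$h{\left(O,s \right)} = s^{2}$
$W{\left(F \right)} = - \frac{F}{3}$
$V{\left(n \right)} = \frac{2 n}{5 + n}$
$y{\left(N \right)} = -8$ ($y{\left(N \right)} = 6 \left(0 + 2 \left(-2\right) \frac{1}{5 - 2}\right) = 6 \left(0 + 2 \left(-2\right) \frac{1}{3}\right) = 6 \left(0 - \frac{4}{3}\right) = 6 \left(- \frac{4}{3}\right) = -8$)
$y{\left(W{\left(-4 \right)} \right)} h{\left(2,X \right)} = - 8 \left(-1\right)^{2} = \left(-8\right) 1 = -8$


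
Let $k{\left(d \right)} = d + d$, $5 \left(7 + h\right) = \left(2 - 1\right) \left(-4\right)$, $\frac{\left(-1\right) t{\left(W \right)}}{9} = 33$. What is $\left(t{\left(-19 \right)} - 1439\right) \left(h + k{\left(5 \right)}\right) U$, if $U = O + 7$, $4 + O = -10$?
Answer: $\frac{133672}{5} \approx 26734.0$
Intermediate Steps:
$O = -14$ ($O = -4 - 10 = -14$)
$t{\left(W \right)} = -297$ ($t{\left(W \right)} = \left(-9\right) 33 = -297$)
$U = -7$ ($U = -14 + 7 = -7$)
$h = - \frac{39}{5}$ ($h = -7 + \frac{\left(2 - 1\right) \left(-4\right)}{5} = -7 + \frac{1 \left(-4\right)}{5} = -7 + \frac{1}{5} \left(-4\right) = -7 - \frac{4}{5} = - \frac{39}{5} \approx -7.8$)
$k{\left(d \right)} = 2 d$
$\left(t{\left(-19 \right)} - 1439\right) \left(h + k{\left(5 \right)}\right) U = \left(-297 - 1439\right) \left(- \frac{39}{5} + 2 \cdot 5\right) \left(-7\right) = - 1736 \left(- \frac{39}{5} + 10\right) \left(-7\right) = - 1736 \cdot \frac{11}{5} \left(-7\right) = \left(-1736\right) \left(- \frac{77}{5}\right) = \frac{133672}{5}$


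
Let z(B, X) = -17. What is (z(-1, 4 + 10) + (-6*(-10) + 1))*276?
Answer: 12144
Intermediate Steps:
(z(-1, 4 + 10) + (-6*(-10) + 1))*276 = (-17 + (-6*(-10) + 1))*276 = (-17 + (60 + 1))*276 = (-17 + 61)*276 = 44*276 = 12144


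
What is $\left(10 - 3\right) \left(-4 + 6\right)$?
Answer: $14$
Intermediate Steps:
$\left(10 - 3\right) \left(-4 + 6\right) = 7 \cdot 2 = 14$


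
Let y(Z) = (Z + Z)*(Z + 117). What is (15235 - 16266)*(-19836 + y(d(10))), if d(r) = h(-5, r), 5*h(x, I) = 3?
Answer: 507635532/25 ≈ 2.0305e+7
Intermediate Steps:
h(x, I) = ⅗ (h(x, I) = (⅕)*3 = ⅗)
d(r) = ⅗
y(Z) = 2*Z*(117 + Z) (y(Z) = (2*Z)*(117 + Z) = 2*Z*(117 + Z))
(15235 - 16266)*(-19836 + y(d(10))) = (15235 - 16266)*(-19836 + 2*(⅗)*(117 + ⅗)) = -1031*(-19836 + 2*(⅗)*(588/5)) = -1031*(-19836 + 3528/25) = -1031*(-492372/25) = 507635532/25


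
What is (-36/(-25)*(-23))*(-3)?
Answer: 2484/25 ≈ 99.360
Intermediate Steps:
(-36/(-25)*(-23))*(-3) = (-36*(-1/25)*(-23))*(-3) = ((36/25)*(-23))*(-3) = -828/25*(-3) = 2484/25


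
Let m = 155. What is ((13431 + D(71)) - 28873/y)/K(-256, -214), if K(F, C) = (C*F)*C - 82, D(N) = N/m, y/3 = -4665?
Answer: -5828065987/5086337174010 ≈ -0.0011458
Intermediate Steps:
y = -13995 (y = 3*(-4665) = -13995)
D(N) = N/155
K(F, C) = -82 + F*C**2 (K(F, C) = F*C**2 - 82 = -82 + F*C**2)
((13431 + D(71)) - 28873/y)/K(-256, -214) = ((13431 + (1/155)*71) - 28873/(-13995))/(-82 - 256*(-214)**2) = ((13431 + 71/155) - 28873*(-1/13995))/(-82 - 256*45796) = (2081876/155 + 28873/13995)/(-82 - 11723776) = (5828065987/433845)/(-11723858) = (5828065987/433845)*(-1/11723858) = -5828065987/5086337174010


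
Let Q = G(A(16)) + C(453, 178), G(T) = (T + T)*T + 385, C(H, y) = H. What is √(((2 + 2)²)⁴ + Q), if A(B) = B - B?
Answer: √66374 ≈ 257.63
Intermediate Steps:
A(B) = 0
G(T) = 385 + 2*T² (G(T) = (2*T)*T + 385 = 2*T² + 385 = 385 + 2*T²)
Q = 838 (Q = (385 + 2*0²) + 453 = (385 + 2*0) + 453 = (385 + 0) + 453 = 385 + 453 = 838)
√(((2 + 2)²)⁴ + Q) = √(((2 + 2)²)⁴ + 838) = √((4²)⁴ + 838) = √(16⁴ + 838) = √(65536 + 838) = √66374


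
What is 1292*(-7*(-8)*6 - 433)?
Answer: -125324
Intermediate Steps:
1292*(-7*(-8)*6 - 433) = 1292*(56*6 - 433) = 1292*(336 - 433) = 1292*(-97) = -125324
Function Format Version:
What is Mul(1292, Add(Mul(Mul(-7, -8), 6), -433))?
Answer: -125324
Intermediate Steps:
Mul(1292, Add(Mul(Mul(-7, -8), 6), -433)) = Mul(1292, Add(Mul(56, 6), -433)) = Mul(1292, Add(336, -433)) = Mul(1292, -97) = -125324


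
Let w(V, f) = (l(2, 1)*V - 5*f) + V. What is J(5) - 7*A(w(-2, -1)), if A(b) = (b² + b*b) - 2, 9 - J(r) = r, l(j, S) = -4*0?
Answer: -108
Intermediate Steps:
l(j, S) = 0
J(r) = 9 - r
w(V, f) = V - 5*f (w(V, f) = (0*V - 5*f) + V = (0 - 5*f) + V = -5*f + V = V - 5*f)
A(b) = -2 + 2*b² (A(b) = (b² + b²) - 2 = 2*b² - 2 = -2 + 2*b²)
J(5) - 7*A(w(-2, -1)) = (9 - 1*5) - 7*(-2 + 2*(-2 - 5*(-1))²) = (9 - 5) - 7*(-2 + 2*(-2 + 5)²) = 4 - 7*(-2 + 2*3²) = 4 - 7*(-2 + 2*9) = 4 - 7*(-2 + 18) = 4 - 7*16 = 4 - 112 = -108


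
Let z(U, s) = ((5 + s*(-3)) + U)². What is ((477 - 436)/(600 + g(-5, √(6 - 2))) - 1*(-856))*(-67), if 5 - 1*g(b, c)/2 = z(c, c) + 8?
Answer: -33955131/592 ≈ -57357.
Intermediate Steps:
z(U, s) = (5 + U - 3*s)² (z(U, s) = ((5 - 3*s) + U)² = (5 + U - 3*s)²)
g(b, c) = -6 - 2*(5 - 2*c)² (g(b, c) = 10 - 2*((5 + c - 3*c)² + 8) = 10 - 2*((5 - 2*c)² + 8) = 10 - 2*(8 + (5 - 2*c)²) = 10 + (-16 - 2*(5 - 2*c)²) = -6 - 2*(5 - 2*c)²)
((477 - 436)/(600 + g(-5, √(6 - 2))) - 1*(-856))*(-67) = ((477 - 436)/(600 + (-56 - 8*(√(6 - 2))² + 40*√(6 - 2))) - 1*(-856))*(-67) = (41/(600 + (-56 - 8*(√4)² + 40*√4)) + 856)*(-67) = (41/(600 + (-56 - 8*2² + 40*2)) + 856)*(-67) = (41/(600 + (-56 - 8*4 + 80)) + 856)*(-67) = (41/(600 + (-56 - 32 + 80)) + 856)*(-67) = (41/(600 - 8) + 856)*(-67) = (41/592 + 856)*(-67) = (506793/592)*(-67) = -33955131/592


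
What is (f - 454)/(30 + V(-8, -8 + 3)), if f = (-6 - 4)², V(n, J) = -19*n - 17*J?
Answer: -118/89 ≈ -1.3258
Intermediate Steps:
f = 100 (f = (-10)² = 100)
(f - 454)/(30 + V(-8, -8 + 3)) = (100 - 454)/(30 + (-19*(-8) - 17*(-8 + 3))) = -354/(30 + (152 - 17*(-5))) = -354/(30 + (152 + 85)) = -354/(30 + 237) = -354/267 = -354*1/267 = -118/89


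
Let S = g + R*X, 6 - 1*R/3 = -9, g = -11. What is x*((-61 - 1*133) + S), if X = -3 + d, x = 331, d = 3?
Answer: -67855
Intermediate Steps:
R = 45 (R = 18 - 3*(-9) = 18 + 27 = 45)
X = 0 (X = -3 + 3 = 0)
S = -11 (S = -11 + 45*0 = -11 + 0 = -11)
x*((-61 - 1*133) + S) = 331*((-61 - 1*133) - 11) = 331*((-61 - 133) - 11) = 331*(-194 - 11) = 331*(-205) = -67855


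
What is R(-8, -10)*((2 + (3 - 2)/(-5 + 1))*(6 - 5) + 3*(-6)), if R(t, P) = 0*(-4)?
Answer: 0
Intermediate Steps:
R(t, P) = 0
R(-8, -10)*((2 + (3 - 2)/(-5 + 1))*(6 - 5) + 3*(-6)) = 0*((2 + (3 - 2)/(-5 + 1))*(6 - 5) + 3*(-6)) = 0*((2 + 1/(-4))*1 - 18) = 0*((2 + 1*(-¼))*1 - 18) = 0*((2 - ¼)*1 - 18) = 0*((7/4)*1 - 18) = 0*(7/4 - 18) = 0*(-65/4) = 0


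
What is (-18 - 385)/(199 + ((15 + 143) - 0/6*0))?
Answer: -403/357 ≈ -1.1289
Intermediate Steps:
(-18 - 385)/(199 + ((15 + 143) - 0/6*0)) = -403/(199 + (158 - 0/6*0)) = -403/(199 + (158 - 4*0*0)) = -403/(199 + (158 + 0*0)) = -403/(199 + (158 + 0)) = -403/(199 + 158) = -403/357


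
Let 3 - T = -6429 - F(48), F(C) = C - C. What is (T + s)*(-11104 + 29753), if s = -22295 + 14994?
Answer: -16205981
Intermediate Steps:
F(C) = 0
T = 6432 (T = 3 - (-6429 - 1*0) = 3 - (-6429 + 0) = 3 - 1*(-6429) = 3 + 6429 = 6432)
s = -7301
(T + s)*(-11104 + 29753) = (6432 - 7301)*(-11104 + 29753) = -869*18649 = -16205981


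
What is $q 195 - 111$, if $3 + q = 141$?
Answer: $26799$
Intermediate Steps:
$q = 138$ ($q = -3 + 141 = 138$)
$q 195 - 111 = 138 \cdot 195 - 111 = 26910 - 111 = 26799$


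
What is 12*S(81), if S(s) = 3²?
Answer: 108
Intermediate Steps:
S(s) = 9
12*S(81) = 12*9 = 108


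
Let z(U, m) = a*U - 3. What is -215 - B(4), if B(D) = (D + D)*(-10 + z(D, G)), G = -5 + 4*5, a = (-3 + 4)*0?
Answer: -111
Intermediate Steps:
a = 0 (a = 1*0 = 0)
G = 15 (G = -5 + 20 = 15)
z(U, m) = -3 (z(U, m) = 0*U - 3 = 0 - 3 = -3)
B(D) = -26*D (B(D) = (D + D)*(-10 - 3) = (2*D)*(-13) = -26*D)
-215 - B(4) = -215 - (-26)*4 = -215 - 1*(-104) = -215 + 104 = -111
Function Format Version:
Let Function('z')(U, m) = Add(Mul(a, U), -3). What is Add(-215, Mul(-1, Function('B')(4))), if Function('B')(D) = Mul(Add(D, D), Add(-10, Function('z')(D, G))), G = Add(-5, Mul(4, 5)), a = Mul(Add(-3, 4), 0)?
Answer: -111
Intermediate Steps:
a = 0 (a = Mul(1, 0) = 0)
G = 15 (G = Add(-5, 20) = 15)
Function('z')(U, m) = -3 (Function('z')(U, m) = Add(Mul(0, U), -3) = Add(0, -3) = -3)
Function('B')(D) = Mul(-26, D) (Function('B')(D) = Mul(Add(D, D), Add(-10, -3)) = Mul(Mul(2, D), -13) = Mul(-26, D))
Add(-215, Mul(-1, Function('B')(4))) = Add(-215, Mul(-1, Mul(-26, 4))) = Add(-215, Mul(-1, -104)) = Add(-215, 104) = -111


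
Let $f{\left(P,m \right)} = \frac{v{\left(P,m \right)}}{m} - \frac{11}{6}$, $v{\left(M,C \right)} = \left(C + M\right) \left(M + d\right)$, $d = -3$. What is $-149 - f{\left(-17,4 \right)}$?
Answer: $- \frac{1273}{6} \approx -212.17$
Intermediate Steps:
$v{\left(M,C \right)} = \left(-3 + M\right) \left(C + M\right)$ ($v{\left(M,C \right)} = \left(C + M\right) \left(M - 3\right) = \left(C + M\right) \left(-3 + M\right) = \left(-3 + M\right) \left(C + M\right)$)
$f{\left(P,m \right)} = - \frac{11}{6} + \frac{P^{2} - 3 P - 3 m + P m}{m}$ ($f{\left(P,m \right)} = \frac{P^{2} - 3 m - 3 P + m P}{m} - \frac{11}{6} = \frac{P^{2} - 3 m - 3 P + P m}{m} - \frac{11}{6} = \frac{P^{2} - 3 P - 3 m + P m}{m} - \frac{11}{6} = - \frac{11}{6} + \frac{P^{2} - 3 P - 3 m + P m}{m}$)
$-149 - f{\left(-17,4 \right)} = -149 - \left(- \frac{29}{6} - 17 + \frac{\left(-17\right)^{2}}{4} - - \frac{51}{4}\right) = -149 - \left(- \frac{29}{6} - 17 + 289 \cdot \frac{1}{4} - \left(-51\right) \frac{1}{4}\right) = -149 - \left(- \frac{29}{6} - 17 + \frac{289}{4} + \frac{51}{4}\right) = -149 - \frac{379}{6} = - \frac{1273}{6}$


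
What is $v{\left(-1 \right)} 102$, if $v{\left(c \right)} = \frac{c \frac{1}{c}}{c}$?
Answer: $-102$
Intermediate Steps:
$v{\left(c \right)} = \frac{1}{c}$ ($v{\left(c \right)} = 1 \frac{1}{c} = \frac{1}{c}$)
$v{\left(-1 \right)} 102 = \frac{1}{-1} \cdot 102 = \left(-1\right) 102 = -102$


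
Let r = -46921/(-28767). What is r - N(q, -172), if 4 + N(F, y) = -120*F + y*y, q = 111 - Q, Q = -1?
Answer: -464252459/28767 ≈ -16138.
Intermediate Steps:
r = 46921/28767 (r = -46921*(-1/28767) = 46921/28767 ≈ 1.6311)
q = 112 (q = 111 - 1*(-1) = 111 + 1 = 112)
N(F, y) = -4 + y² - 120*F (N(F, y) = -4 + (-120*F + y*y) = -4 + (-120*F + y²) = -4 + (y² - 120*F) = -4 + y² - 120*F)
r - N(q, -172) = 46921/28767 - (-4 + (-172)² - 120*112) = 46921/28767 - (-4 + 29584 - 13440) = 46921/28767 - 1*16140 = 46921/28767 - 16140 = -464252459/28767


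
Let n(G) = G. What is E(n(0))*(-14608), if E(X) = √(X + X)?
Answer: 0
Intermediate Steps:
E(X) = √2*√X (E(X) = √(2*X) = √2*√X)
E(n(0))*(-14608) = (√2*√0)*(-14608) = (√2*0)*(-14608) = 0*(-14608) = 0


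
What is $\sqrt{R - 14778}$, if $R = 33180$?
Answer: $\sqrt{18402} \approx 135.65$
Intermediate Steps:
$\sqrt{R - 14778} = \sqrt{33180 - 14778} = \sqrt{18402}$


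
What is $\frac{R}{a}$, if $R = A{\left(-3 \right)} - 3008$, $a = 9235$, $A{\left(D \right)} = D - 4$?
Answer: $- \frac{603}{1847} \approx -0.32648$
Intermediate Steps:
$A{\left(D \right)} = -4 + D$
$R = -3015$ ($R = \left(-4 - 3\right) - 3008 = -7 - 3008 = -3015$)
$\frac{R}{a} = - \frac{3015}{9235} = \left(-3015\right) \frac{1}{9235} = - \frac{603}{1847}$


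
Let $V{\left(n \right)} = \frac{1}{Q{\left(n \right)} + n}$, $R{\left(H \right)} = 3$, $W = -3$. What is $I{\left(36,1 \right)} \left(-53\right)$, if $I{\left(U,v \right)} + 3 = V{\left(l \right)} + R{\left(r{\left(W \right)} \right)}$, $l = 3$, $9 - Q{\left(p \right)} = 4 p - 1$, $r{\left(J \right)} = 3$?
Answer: $-53$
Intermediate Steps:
$Q{\left(p \right)} = 10 - 4 p$ ($Q{\left(p \right)} = 9 - \left(4 p - 1\right) = 9 - \left(-1 + 4 p\right) = 10 - 4 p$)
$V{\left(n \right)} = \frac{1}{10 - 3 n}$ ($V{\left(n \right)} = \frac{1}{\left(10 - 4 n\right) + n} = \frac{1}{10 - 3 n}$)
$I{\left(U,v \right)} = 1$ ($I{\left(U,v \right)} = -3 + \left(- \frac{1}{-10 + 3 \cdot 3} + 3\right) = -3 + \left(- \frac{1}{-10 + 9} + 3\right) = -3 + \left(- \frac{1}{-1} + 3\right) = -3 + \left(\left(-1\right) \left(-1\right) + 3\right) = -3 + \left(1 + 3\right) = -3 + 4 = 1$)
$I{\left(36,1 \right)} \left(-53\right) = 1 \left(-53\right) = -53$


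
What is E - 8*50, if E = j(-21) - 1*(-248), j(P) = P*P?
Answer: 289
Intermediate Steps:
j(P) = P**2
E = 689 (E = (-21)**2 - 1*(-248) = 441 + 248 = 689)
E - 8*50 = 689 - 8*50 = 689 - 1*400 = 689 - 400 = 289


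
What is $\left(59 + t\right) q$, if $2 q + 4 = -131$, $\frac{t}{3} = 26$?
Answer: $- \frac{18495}{2} \approx -9247.5$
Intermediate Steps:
$t = 78$ ($t = 3 \cdot 26 = 78$)
$q = - \frac{135}{2}$ ($q = -2 + \frac{1}{2} \left(-131\right) = -2 - \frac{131}{2} = - \frac{135}{2} \approx -67.5$)
$\left(59 + t\right) q = \left(59 + 78\right) \left(- \frac{135}{2}\right) = 137 \left(- \frac{135}{2}\right) = - \frac{18495}{2}$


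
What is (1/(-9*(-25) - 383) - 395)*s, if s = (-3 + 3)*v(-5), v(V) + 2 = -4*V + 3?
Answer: 0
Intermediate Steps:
v(V) = 1 - 4*V (v(V) = -2 + (-4*V + 3) = -2 + (3 - 4*V) = 1 - 4*V)
s = 0 (s = (-3 + 3)*(1 - 4*(-5)) = 0*(1 + 20) = 0*21 = 0)
(1/(-9*(-25) - 383) - 395)*s = (1/(-9*(-25) - 383) - 395)*0 = (1/(225 - 383) - 395)*0 = (1/(-158) - 395)*0 = (-1/158 - 395)*0 = -62411/158*0 = 0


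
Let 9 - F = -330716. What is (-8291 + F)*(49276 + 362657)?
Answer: 132821204922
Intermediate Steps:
F = 330725 (F = 9 - 1*(-330716) = 9 + 330716 = 330725)
(-8291 + F)*(49276 + 362657) = (-8291 + 330725)*(49276 + 362657) = 322434*411933 = 132821204922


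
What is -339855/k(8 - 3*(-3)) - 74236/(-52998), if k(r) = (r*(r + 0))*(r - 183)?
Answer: 10786516577/1271263026 ≈ 8.4849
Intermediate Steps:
k(r) = r**2*(-183 + r) (k(r) = (r*r)*(-183 + r) = r**2*(-183 + r))
-339855/k(8 - 3*(-3)) - 74236/(-52998) = -339855*1/((-183 + (8 - 3*(-3)))*(8 - 3*(-3))**2) - 74236/(-52998) = -339855*1/((-183 + (8 + 9))*(8 + 9)**2) - 74236*(-1/52998) = -339855*1/(289*(-183 + 17)) + 37118/26499 = -339855/(289*(-166)) + 37118/26499 = -339855/(-47974) + 37118/26499 = -339855*(-1/47974) + 37118/26499 = 339855/47974 + 37118/26499 = 10786516577/1271263026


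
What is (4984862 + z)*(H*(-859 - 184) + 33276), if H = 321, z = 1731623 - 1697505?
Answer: -1513357982460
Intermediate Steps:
z = 34118
(4984862 + z)*(H*(-859 - 184) + 33276) = (4984862 + 34118)*(321*(-859 - 184) + 33276) = 5018980*(321*(-1043) + 33276) = 5018980*(-334803 + 33276) = 5018980*(-301527) = -1513357982460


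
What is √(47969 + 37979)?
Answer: 2*√21487 ≈ 293.17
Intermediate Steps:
√(47969 + 37979) = √85948 = 2*√21487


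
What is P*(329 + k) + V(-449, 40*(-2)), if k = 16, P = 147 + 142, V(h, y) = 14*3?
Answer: 99747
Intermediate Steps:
V(h, y) = 42
P = 289
P*(329 + k) + V(-449, 40*(-2)) = 289*(329 + 16) + 42 = 289*345 + 42 = 99705 + 42 = 99747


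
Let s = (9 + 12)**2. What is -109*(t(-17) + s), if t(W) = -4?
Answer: -47633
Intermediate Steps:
s = 441 (s = 21**2 = 441)
-109*(t(-17) + s) = -109*(-4 + 441) = -109*437 = -47633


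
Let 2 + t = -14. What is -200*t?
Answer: 3200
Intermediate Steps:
t = -16 (t = -2 - 14 = -16)
-200*t = -200*(-16) = 3200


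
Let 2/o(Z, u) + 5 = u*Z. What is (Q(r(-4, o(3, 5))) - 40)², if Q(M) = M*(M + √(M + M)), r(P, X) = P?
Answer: 448 + 384*I*√2 ≈ 448.0 + 543.06*I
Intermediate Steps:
o(Z, u) = 2/(-5 + Z*u) (o(Z, u) = 2/(-5 + u*Z) = 2/(-5 + Z*u))
Q(M) = M*(M + √2*√M) (Q(M) = M*(M + √(2*M)) = M*(M + √2*√M))
(Q(r(-4, o(3, 5))) - 40)² = (((-4)² + √2*(-4)^(3/2)) - 40)² = ((16 + √2*(-8*I)) - 40)² = ((16 - 8*I*√2) - 40)² = (-24 - 8*I*√2)²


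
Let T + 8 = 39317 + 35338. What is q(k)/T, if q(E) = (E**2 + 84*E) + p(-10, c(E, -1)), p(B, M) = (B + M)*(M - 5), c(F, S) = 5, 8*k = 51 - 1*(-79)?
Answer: 26065/1194352 ≈ 0.021824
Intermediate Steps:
k = 65/4 (k = (51 - 1*(-79))/8 = (51 + 79)/8 = (1/8)*130 = 65/4 ≈ 16.250)
p(B, M) = (-5 + M)*(B + M) (p(B, M) = (B + M)*(-5 + M) = (-5 + M)*(B + M))
T = 74647 (T = -8 + (39317 + 35338) = -8 + 74655 = 74647)
q(E) = E**2 + 84*E (q(E) = (E**2 + 84*E) + (5**2 - 5*(-10) - 5*5 - 10*5) = (E**2 + 84*E) + (25 + 50 - 25 - 50) = (E**2 + 84*E) + 0 = E**2 + 84*E)
q(k)/T = (65*(84 + 65/4)/4)/74647 = ((65/4)*(401/4))*(1/74647) = (26065/16)*(1/74647) = 26065/1194352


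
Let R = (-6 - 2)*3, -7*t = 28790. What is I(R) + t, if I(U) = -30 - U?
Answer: -28832/7 ≈ -4118.9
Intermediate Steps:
t = -28790/7 (t = -⅐*28790 = -28790/7 ≈ -4112.9)
R = -24 (R = -8*3 = -24)
I(R) + t = (-30 - 1*(-24)) - 28790/7 = (-30 + 24) - 28790/7 = -6 - 28790/7 = -28832/7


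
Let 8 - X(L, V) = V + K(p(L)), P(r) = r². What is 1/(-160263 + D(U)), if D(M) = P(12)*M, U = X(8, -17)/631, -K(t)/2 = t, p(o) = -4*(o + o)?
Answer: -631/101140785 ≈ -6.2388e-6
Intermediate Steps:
p(o) = -8*o
K(t) = -2*t
X(L, V) = 8 - V - 16*L (X(L, V) = 8 - (V - (-16)*L) = 8 - (V + 16*L) = 8 + (-V - 16*L) = 8 - V - 16*L)
U = -103/631 (U = (8 - 1*(-17) - 16*8)/631 = (8 + 17 - 128)*(1/631) = -103*1/631 = -103/631 ≈ -0.16323)
D(M) = 144*M (D(M) = 12²*M = 144*M)
1/(-160263 + D(U)) = 1/(-160263 + 144*(-103/631)) = 1/(-160263 - 14832/631) = 1/(-101140785/631) = -631/101140785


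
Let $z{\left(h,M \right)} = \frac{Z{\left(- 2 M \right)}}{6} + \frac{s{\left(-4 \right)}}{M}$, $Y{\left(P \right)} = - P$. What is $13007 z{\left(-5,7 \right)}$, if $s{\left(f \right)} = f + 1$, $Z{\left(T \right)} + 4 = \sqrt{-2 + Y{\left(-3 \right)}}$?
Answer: $- \frac{169091}{14} \approx -12078.0$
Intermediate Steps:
$Z{\left(T \right)} = -3$ ($Z{\left(T \right)} = -4 + \sqrt{-2 - -3} = -4 + \sqrt{-2 + 3} = -4 + \sqrt{1} = -4 + 1 = -3$)
$s{\left(f \right)} = 1 + f$
$z{\left(h,M \right)} = - \frac{1}{2} - \frac{3}{M}$ ($z{\left(h,M \right)} = - \frac{3}{6} + \frac{1 - 4}{M} = \left(-3\right) \frac{1}{6} - \frac{3}{M} = - \frac{1}{2} - \frac{3}{M}$)
$13007 z{\left(-5,7 \right)} = 13007 \frac{-6 - 7}{2 \cdot 7} = 13007 \cdot \frac{1}{2} \cdot \frac{1}{7} \left(-6 - 7\right) = 13007 \cdot \frac{1}{2} \cdot \frac{1}{7} \left(-13\right) = 13007 \left(- \frac{13}{14}\right) = - \frac{169091}{14}$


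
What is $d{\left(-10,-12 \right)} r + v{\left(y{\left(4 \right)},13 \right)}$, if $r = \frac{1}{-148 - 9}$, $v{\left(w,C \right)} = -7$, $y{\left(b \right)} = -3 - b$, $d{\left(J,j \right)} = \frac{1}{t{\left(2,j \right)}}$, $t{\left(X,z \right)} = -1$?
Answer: $- \frac{1098}{157} \approx -6.9936$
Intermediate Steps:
$d{\left(J,j \right)} = -1$ ($d{\left(J,j \right)} = \frac{1}{-1} = -1$)
$r = - \frac{1}{157}$ ($r = \frac{1}{-157} = - \frac{1}{157} \approx -0.0063694$)
$d{\left(-10,-12 \right)} r + v{\left(y{\left(4 \right)},13 \right)} = \left(-1\right) \left(- \frac{1}{157}\right) - 7 = \frac{1}{157} - 7 = - \frac{1098}{157}$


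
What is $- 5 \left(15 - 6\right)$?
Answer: $-45$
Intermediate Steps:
$- 5 \left(15 - 6\right) = \left(-5\right) 9 = -45$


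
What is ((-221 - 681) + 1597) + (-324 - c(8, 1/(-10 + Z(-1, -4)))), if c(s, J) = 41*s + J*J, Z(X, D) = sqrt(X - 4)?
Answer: 4*(215*sqrt(5) + 1021*I)/(5*(4*sqrt(5) + 19*I)) ≈ 42.991 - 0.0040564*I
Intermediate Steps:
Z(X, D) = sqrt(-4 + X)
c(s, J) = J**2 + 41*s (c(s, J) = 41*s + J**2 = J**2 + 41*s)
((-221 - 681) + 1597) + (-324 - c(8, 1/(-10 + Z(-1, -4)))) = ((-221 - 681) + 1597) + (-324 - ((1/(-10 + sqrt(-4 - 1)))**2 + 41*8)) = (-902 + 1597) + (-324 - ((1/(-10 + sqrt(-5)))**2 + 328)) = 695 + (-324 - ((1/(-10 + I*sqrt(5)))**2 + 328)) = 695 + (-324 - ((-10 + I*sqrt(5))**(-2) + 328)) = 695 + (-324 - (328 + (-10 + I*sqrt(5))**(-2))) = 695 + (-324 + (-328 - 1/(-10 + I*sqrt(5))**2)) = 695 + (-652 - 1/(-10 + I*sqrt(5))**2) = 43 - 1/(-10 + I*sqrt(5))**2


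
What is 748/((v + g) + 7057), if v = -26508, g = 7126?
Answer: -44/725 ≈ -0.060690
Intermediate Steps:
748/((v + g) + 7057) = 748/((-26508 + 7126) + 7057) = 748/(-19382 + 7057) = 748/(-12325) = 748*(-1/12325) = -44/725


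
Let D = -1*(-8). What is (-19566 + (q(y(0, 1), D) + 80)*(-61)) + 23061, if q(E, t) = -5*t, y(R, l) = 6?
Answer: 1055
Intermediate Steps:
D = 8
(-19566 + (q(y(0, 1), D) + 80)*(-61)) + 23061 = (-19566 + (-5*8 + 80)*(-61)) + 23061 = (-19566 + (-40 + 80)*(-61)) + 23061 = (-19566 + 40*(-61)) + 23061 = (-19566 - 2440) + 23061 = -22006 + 23061 = 1055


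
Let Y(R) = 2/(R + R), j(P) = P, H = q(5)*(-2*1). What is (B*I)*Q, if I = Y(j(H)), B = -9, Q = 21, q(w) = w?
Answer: 189/10 ≈ 18.900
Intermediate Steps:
H = -10 (H = 5*(-2*1) = 5*(-2) = -10)
Y(R) = 1/R (Y(R) = 2/((2*R)) = 2*(1/(2*R)) = 1/R)
I = -⅒ (I = 1/(-10) = -⅒ ≈ -0.10000)
(B*I)*Q = -9*(-⅒)*21 = (9/10)*21 = 189/10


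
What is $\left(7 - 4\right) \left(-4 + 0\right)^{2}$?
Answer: $48$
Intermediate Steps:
$\left(7 - 4\right) \left(-4 + 0\right)^{2} = 3 \left(-4\right)^{2} = 3 \cdot 16 = 48$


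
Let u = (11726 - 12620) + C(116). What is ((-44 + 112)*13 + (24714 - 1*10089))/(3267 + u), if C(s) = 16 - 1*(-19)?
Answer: 15509/2408 ≈ 6.4406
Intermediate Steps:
C(s) = 35 (C(s) = 16 + 19 = 35)
u = -859 (u = (11726 - 12620) + 35 = -894 + 35 = -859)
((-44 + 112)*13 + (24714 - 1*10089))/(3267 + u) = ((-44 + 112)*13 + (24714 - 1*10089))/(3267 - 859) = (68*13 + (24714 - 10089))/2408 = (884 + 14625)*(1/2408) = 15509*(1/2408) = 15509/2408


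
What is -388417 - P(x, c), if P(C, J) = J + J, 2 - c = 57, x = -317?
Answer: -388307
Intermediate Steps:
c = -55 (c = 2 - 1*57 = 2 - 57 = -55)
P(C, J) = 2*J
-388417 - P(x, c) = -388417 - 2*(-55) = -388417 - 1*(-110) = -388417 + 110 = -388307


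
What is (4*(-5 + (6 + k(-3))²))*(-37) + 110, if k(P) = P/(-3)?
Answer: -6402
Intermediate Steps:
k(P) = -P/3 (k(P) = P*(-⅓) = -P/3)
(4*(-5 + (6 + k(-3))²))*(-37) + 110 = (4*(-5 + (6 - ⅓*(-3))²))*(-37) + 110 = (4*(-5 + (6 + 1)²))*(-37) + 110 = (4*(-5 + 7²))*(-37) + 110 = (4*(-5 + 49))*(-37) + 110 = (4*44)*(-37) + 110 = 176*(-37) + 110 = -6512 + 110 = -6402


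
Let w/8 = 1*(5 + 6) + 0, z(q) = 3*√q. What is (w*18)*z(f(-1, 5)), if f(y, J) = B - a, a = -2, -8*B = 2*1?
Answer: 2376*√7 ≈ 6286.3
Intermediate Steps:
B = -¼ (B = -1/4 = -⅛*2 = -¼ ≈ -0.25000)
f(y, J) = 7/4 (f(y, J) = -¼ - 1*(-2) = -¼ + 2 = 7/4)
w = 88 (w = 8*(1*(5 + 6) + 0) = 8*(1*11 + 0) = 8*(11 + 0) = 8*11 = 88)
(w*18)*z(f(-1, 5)) = (88*18)*(3*√(7/4)) = 1584*(3*(√7/2)) = 1584*(3*√7/2) = 2376*√7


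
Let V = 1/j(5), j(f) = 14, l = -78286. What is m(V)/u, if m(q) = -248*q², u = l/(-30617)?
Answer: -949127/1918007 ≈ -0.49485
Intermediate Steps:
u = 78286/30617 (u = -78286/(-30617) = -78286*(-1/30617) = 78286/30617 ≈ 2.5569)
V = 1/14 ≈ 0.071429
m(V)/u = (-248*(1/14)²)/(78286/30617) = -248*1/196*(30617/78286) = -62/49*30617/78286 = -949127/1918007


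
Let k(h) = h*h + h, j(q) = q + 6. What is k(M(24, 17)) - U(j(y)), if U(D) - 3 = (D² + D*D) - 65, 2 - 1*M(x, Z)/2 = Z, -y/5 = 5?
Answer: 210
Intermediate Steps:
y = -25 (y = -5*5 = -25)
M(x, Z) = 4 - 2*Z
j(q) = 6 + q
U(D) = -62 + 2*D² (U(D) = 3 + ((D² + D*D) - 65) = 3 + ((D² + D²) - 65) = 3 + (2*D² - 65) = 3 + (-65 + 2*D²) = -62 + 2*D²)
k(h) = h + h² (k(h) = h² + h = h + h²)
k(M(24, 17)) - U(j(y)) = (4 - 2*17)*(1 + (4 - 2*17)) - (-62 + 2*(6 - 25)²) = (4 - 34)*(1 + (4 - 34)) - (-62 + 2*(-19)²) = -30*(1 - 30) - (-62 + 2*361) = -30*(-29) - (-62 + 722) = 870 - 1*660 = 870 - 660 = 210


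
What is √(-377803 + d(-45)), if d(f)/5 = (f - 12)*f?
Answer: I*√364978 ≈ 604.13*I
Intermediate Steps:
d(f) = 5*f*(-12 + f) (d(f) = 5*((f - 12)*f) = 5*((-12 + f)*f) = 5*(f*(-12 + f)) = 5*f*(-12 + f))
√(-377803 + d(-45)) = √(-377803 + 5*(-45)*(-12 - 45)) = √(-377803 + 5*(-45)*(-57)) = √(-377803 + 12825) = √(-364978) = I*√364978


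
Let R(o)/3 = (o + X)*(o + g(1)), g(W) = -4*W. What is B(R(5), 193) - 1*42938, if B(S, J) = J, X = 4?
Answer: -42745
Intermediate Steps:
R(o) = 3*(-4 + o)*(4 + o) (R(o) = 3*((o + 4)*(o - 4*1)) = 3*((4 + o)*(o - 4)) = 3*((4 + o)*(-4 + o)) = 3*((-4 + o)*(4 + o)) = 3*(-4 + o)*(4 + o))
B(R(5), 193) - 1*42938 = 193 - 1*42938 = 193 - 42938 = -42745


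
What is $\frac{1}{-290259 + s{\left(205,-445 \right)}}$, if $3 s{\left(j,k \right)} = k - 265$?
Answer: $- \frac{3}{871487} \approx -3.4424 \cdot 10^{-6}$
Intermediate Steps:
$s{\left(j,k \right)} = - \frac{265}{3} + \frac{k}{3}$ ($s{\left(j,k \right)} = \frac{k - 265}{3} = \frac{-265 + k}{3} = - \frac{265}{3} + \frac{k}{3}$)
$\frac{1}{-290259 + s{\left(205,-445 \right)}} = \frac{1}{-290259 + \left(- \frac{265}{3} + \frac{1}{3} \left(-445\right)\right)} = \frac{1}{-290259 - \frac{710}{3}} = \frac{1}{- \frac{871487}{3}} = - \frac{3}{871487}$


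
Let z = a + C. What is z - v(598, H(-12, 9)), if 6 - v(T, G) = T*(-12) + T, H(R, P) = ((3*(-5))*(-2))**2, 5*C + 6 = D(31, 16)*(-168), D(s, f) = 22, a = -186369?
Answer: -968467/5 ≈ -1.9369e+5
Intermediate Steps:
C = -3702/5 (C = -6/5 + (22*(-168))/5 = -6/5 + (1/5)*(-3696) = -6/5 - 3696/5 = -3702/5 ≈ -740.40)
H(R, P) = 900 (H(R, P) = (-15*(-2))**2 = 30**2 = 900)
v(T, G) = 6 + 11*T (v(T, G) = 6 - (T*(-12) + T) = 6 - (-12*T + T) = 6 - (-11)*T = 6 + 11*T)
z = -935547/5 (z = -186369 - 3702/5 = -935547/5 ≈ -1.8711e+5)
z - v(598, H(-12, 9)) = -935547/5 - (6 + 11*598) = -935547/5 - (6 + 6578) = -935547/5 - 1*6584 = -935547/5 - 6584 = -968467/5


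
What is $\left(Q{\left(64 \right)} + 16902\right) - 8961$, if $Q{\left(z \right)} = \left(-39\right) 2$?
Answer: $7863$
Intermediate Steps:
$Q{\left(z \right)} = -78$
$\left(Q{\left(64 \right)} + 16902\right) - 8961 = \left(-78 + 16902\right) - 8961 = 16824 - 8961 = 7863$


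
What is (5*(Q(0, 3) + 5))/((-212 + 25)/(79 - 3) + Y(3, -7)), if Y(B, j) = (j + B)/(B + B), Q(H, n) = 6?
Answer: -12540/713 ≈ -17.588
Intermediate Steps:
Y(B, j) = (B + j)/(2*B) (Y(B, j) = (B + j)/((2*B)) = (B + j)*(1/(2*B)) = (B + j)/(2*B))
(5*(Q(0, 3) + 5))/((-212 + 25)/(79 - 3) + Y(3, -7)) = (5*(6 + 5))/((-212 + 25)/(79 - 3) + (½)*(3 - 7)/3) = (5*11)/(-187/76 + (½)*(⅓)*(-4)) = 55/(-187*1/76 - ⅔) = 55/(-187/76 - ⅔) = 55/(-713/228) = -228/713*55 = -12540/713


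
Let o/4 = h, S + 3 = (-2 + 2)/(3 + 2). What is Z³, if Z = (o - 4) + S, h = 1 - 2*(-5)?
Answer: 50653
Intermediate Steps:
h = 11 (h = 1 + 10 = 11)
S = -3 (S = -3 + (-2 + 2)/(3 + 2) = -3 + 0/5 = -3 + 0*(⅕) = -3 + 0 = -3)
o = 44 (o = 4*11 = 44)
Z = 37 (Z = (44 - 4) - 3 = 40 - 3 = 37)
Z³ = 37³ = 50653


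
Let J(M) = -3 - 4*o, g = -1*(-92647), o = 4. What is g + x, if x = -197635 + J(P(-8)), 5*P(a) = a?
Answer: -105007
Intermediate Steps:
g = 92647
P(a) = a/5
J(M) = -19 (J(M) = -3 - 4*4 = -3 - 16 = -19)
x = -197654 (x = -197635 - 19 = -197654)
g + x = 92647 - 197654 = -105007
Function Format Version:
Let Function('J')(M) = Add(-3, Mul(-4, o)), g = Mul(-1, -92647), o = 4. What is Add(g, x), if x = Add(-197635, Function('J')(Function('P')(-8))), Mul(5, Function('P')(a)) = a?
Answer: -105007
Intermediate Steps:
g = 92647
Function('P')(a) = Mul(Rational(1, 5), a)
Function('J')(M) = -19 (Function('J')(M) = Add(-3, Mul(-4, 4)) = Add(-3, -16) = -19)
x = -197654 (x = Add(-197635, -19) = -197654)
Add(g, x) = Add(92647, -197654) = -105007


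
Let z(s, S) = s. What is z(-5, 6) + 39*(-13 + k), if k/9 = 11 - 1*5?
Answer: 1594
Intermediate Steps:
k = 54 (k = 9*(11 - 1*5) = 9*(11 - 5) = 9*6 = 54)
z(-5, 6) + 39*(-13 + k) = -5 + 39*(-13 + 54) = -5 + 39*41 = -5 + 1599 = 1594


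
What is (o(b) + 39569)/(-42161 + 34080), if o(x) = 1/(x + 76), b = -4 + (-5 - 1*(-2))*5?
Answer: -2255434/460617 ≈ -4.8965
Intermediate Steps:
b = -19 (b = -4 + (-5 + 2)*5 = -4 - 3*5 = -4 - 15 = -19)
o(x) = 1/(76 + x)
(o(b) + 39569)/(-42161 + 34080) = (1/(76 - 19) + 39569)/(-42161 + 34080) = (1/57 + 39569)/(-8081) = (1/57 + 39569)*(-1/8081) = (2255434/57)*(-1/8081) = -2255434/460617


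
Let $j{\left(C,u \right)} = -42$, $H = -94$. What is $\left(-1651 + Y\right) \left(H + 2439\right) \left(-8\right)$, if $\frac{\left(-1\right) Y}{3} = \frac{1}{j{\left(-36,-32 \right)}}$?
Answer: $30971420$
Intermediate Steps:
$Y = \frac{1}{14}$ ($Y = - \frac{3}{-42} = \left(-3\right) \left(- \frac{1}{42}\right) = \frac{1}{14} \approx 0.071429$)
$\left(-1651 + Y\right) \left(H + 2439\right) \left(-8\right) = \left(-1651 + \frac{1}{14}\right) \left(-94 + 2439\right) \left(-8\right) = \left(- \frac{23113}{14}\right) 2345 \left(-8\right) = \left(- \frac{7742855}{2}\right) \left(-8\right) = 30971420$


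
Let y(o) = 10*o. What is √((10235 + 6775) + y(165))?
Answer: 2*√4665 ≈ 136.60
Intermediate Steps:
√((10235 + 6775) + y(165)) = √((10235 + 6775) + 10*165) = √(17010 + 1650) = √18660 = 2*√4665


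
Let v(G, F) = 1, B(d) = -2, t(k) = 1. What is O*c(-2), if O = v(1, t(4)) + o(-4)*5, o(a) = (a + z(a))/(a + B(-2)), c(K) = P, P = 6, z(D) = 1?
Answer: 21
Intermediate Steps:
c(K) = 6
o(a) = (1 + a)/(-2 + a) (o(a) = (a + 1)/(a - 2) = (1 + a)/(-2 + a))
O = 7/2 (O = 1 + ((1 - 4)/(-2 - 4))*5 = 1 + (-3/(-6))*5 = 1 - 1/6*(-3)*5 = 1 + (1/2)*5 = 1 + 5/2 = 7/2 ≈ 3.5000)
O*c(-2) = (7/2)*6 = 21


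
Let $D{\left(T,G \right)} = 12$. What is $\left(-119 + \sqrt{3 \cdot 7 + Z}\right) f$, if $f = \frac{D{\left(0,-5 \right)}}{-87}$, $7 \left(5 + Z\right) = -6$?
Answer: $\frac{476}{29} - \frac{4 \sqrt{742}}{203} \approx 15.877$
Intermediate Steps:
$Z = - \frac{41}{7}$ ($Z = -5 + \frac{1}{7} \left(-6\right) = -5 - \frac{6}{7} = - \frac{41}{7} \approx -5.8571$)
$f = - \frac{4}{29}$ ($f = \frac{12}{-87} = 12 \left(- \frac{1}{87}\right) = - \frac{4}{29} \approx -0.13793$)
$\left(-119 + \sqrt{3 \cdot 7 + Z}\right) f = \left(-119 + \sqrt{3 \cdot 7 - \frac{41}{7}}\right) \left(- \frac{4}{29}\right) = \left(-119 + \sqrt{21 - \frac{41}{7}}\right) \left(- \frac{4}{29}\right) = \left(-119 + \sqrt{\frac{106}{7}}\right) \left(- \frac{4}{29}\right) = \left(-119 + \frac{\sqrt{742}}{7}\right) \left(- \frac{4}{29}\right) = \frac{476}{29} - \frac{4 \sqrt{742}}{203}$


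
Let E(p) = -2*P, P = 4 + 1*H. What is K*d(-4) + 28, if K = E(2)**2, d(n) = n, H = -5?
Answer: 12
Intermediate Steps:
P = -1 (P = 4 + 1*(-5) = 4 - 5 = -1)
E(p) = 2 (E(p) = -2*(-1) = 2)
K = 4 (K = 2**2 = 4)
K*d(-4) + 28 = 4*(-4) + 28 = -16 + 28 = 12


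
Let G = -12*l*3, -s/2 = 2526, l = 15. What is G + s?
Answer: -5592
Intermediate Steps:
s = -5052 (s = -2*2526 = -5052)
G = -540 (G = -12*15*3 = -180*3 = -540)
G + s = -540 - 5052 = -5592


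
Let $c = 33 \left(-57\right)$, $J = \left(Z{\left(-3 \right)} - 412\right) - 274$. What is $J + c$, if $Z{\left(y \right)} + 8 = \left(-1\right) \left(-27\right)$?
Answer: $-2548$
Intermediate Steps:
$Z{\left(y \right)} = 19$ ($Z{\left(y \right)} = -8 - -27 = -8 + 27 = 19$)
$J = -667$ ($J = \left(19 - 412\right) - 274 = -393 - 274 = -667$)
$c = -1881$
$J + c = -667 - 1881 = -2548$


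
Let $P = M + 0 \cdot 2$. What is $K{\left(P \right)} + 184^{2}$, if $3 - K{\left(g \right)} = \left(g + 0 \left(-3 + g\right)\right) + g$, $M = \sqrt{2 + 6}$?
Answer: $33859 - 4 \sqrt{2} \approx 33853.0$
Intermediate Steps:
$M = 2 \sqrt{2}$ ($M = \sqrt{8} = 2 \sqrt{2} \approx 2.8284$)
$P = 2 \sqrt{2}$ ($P = 2 \sqrt{2} + 0 \cdot 2 = 2 \sqrt{2} + 0 = 2 \sqrt{2} \approx 2.8284$)
$K{\left(g \right)} = 3 - 2 g$ ($K{\left(g \right)} = 3 - \left(\left(g + 0 \left(-3 + g\right)\right) + g\right) = 3 - \left(\left(g + 0\right) + g\right) = 3 - \left(g + g\right) = 3 - 2 g$)
$K{\left(P \right)} + 184^{2} = \left(3 - 2 \cdot 2 \sqrt{2}\right) + 184^{2} = \left(3 - 4 \sqrt{2}\right) + 33856 = 33859 - 4 \sqrt{2}$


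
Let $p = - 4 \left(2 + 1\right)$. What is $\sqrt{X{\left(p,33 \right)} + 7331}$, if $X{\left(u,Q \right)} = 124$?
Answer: $\sqrt{7455} \approx 86.342$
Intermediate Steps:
$p = -12$ ($p = \left(-4\right) 3 = -12$)
$\sqrt{X{\left(p,33 \right)} + 7331} = \sqrt{124 + 7331} = \sqrt{7455}$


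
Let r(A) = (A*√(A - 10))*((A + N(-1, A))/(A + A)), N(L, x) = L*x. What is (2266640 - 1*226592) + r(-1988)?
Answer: 2040048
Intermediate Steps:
r(A) = 0 (r(A) = (A*√(A - 10))*((A - A)/(A + A)) = (A*√(-10 + A))*(0/((2*A))) = (A*√(-10 + A))*(0*(1/(2*A))) = (A*√(-10 + A))*0 = 0)
(2266640 - 1*226592) + r(-1988) = (2266640 - 1*226592) + 0 = (2266640 - 226592) + 0 = 2040048 + 0 = 2040048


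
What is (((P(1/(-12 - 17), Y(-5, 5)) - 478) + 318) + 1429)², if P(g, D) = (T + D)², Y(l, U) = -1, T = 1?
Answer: 1610361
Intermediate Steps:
P(g, D) = (1 + D)²
(((P(1/(-12 - 17), Y(-5, 5)) - 478) + 318) + 1429)² = ((((1 - 1)² - 478) + 318) + 1429)² = (((0² - 478) + 318) + 1429)² = (((0 - 478) + 318) + 1429)² = ((-478 + 318) + 1429)² = (-160 + 1429)² = 1269² = 1610361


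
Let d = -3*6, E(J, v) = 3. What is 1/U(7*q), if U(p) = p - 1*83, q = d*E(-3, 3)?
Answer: -1/461 ≈ -0.0021692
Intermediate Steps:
d = -18
q = -54 (q = -18*3 = -54)
U(p) = -83 + p (U(p) = p - 83 = -83 + p)
1/U(7*q) = 1/(-83 + 7*(-54)) = 1/(-83 - 378) = 1/(-461) = -1/461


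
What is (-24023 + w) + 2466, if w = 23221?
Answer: 1664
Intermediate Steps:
(-24023 + w) + 2466 = (-24023 + 23221) + 2466 = -802 + 2466 = 1664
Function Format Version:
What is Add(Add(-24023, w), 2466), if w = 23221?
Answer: 1664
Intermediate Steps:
Add(Add(-24023, w), 2466) = Add(Add(-24023, 23221), 2466) = Add(-802, 2466) = 1664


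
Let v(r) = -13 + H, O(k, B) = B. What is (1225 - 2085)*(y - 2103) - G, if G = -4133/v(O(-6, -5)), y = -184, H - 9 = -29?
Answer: 64900927/33 ≈ 1.9667e+6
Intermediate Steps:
H = -20 (H = 9 - 29 = -20)
v(r) = -33 (v(r) = -13 - 20 = -33)
G = 4133/33 (G = -4133/(-33) = -4133*(-1/33) = 4133/33 ≈ 125.24)
(1225 - 2085)*(y - 2103) - G = (1225 - 2085)*(-184 - 2103) - 1*4133/33 = -860*(-2287) - 4133/33 = 1966820 - 4133/33 = 64900927/33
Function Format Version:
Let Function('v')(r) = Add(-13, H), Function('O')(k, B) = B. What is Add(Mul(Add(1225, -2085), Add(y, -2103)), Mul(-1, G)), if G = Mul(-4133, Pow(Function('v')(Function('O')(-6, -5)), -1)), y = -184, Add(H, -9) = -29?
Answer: Rational(64900927, 33) ≈ 1.9667e+6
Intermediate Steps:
H = -20 (H = Add(9, -29) = -20)
Function('v')(r) = -33 (Function('v')(r) = Add(-13, -20) = -33)
G = Rational(4133, 33) (G = Mul(-4133, Pow(-33, -1)) = Mul(-4133, Rational(-1, 33)) = Rational(4133, 33) ≈ 125.24)
Add(Mul(Add(1225, -2085), Add(y, -2103)), Mul(-1, G)) = Add(Mul(Add(1225, -2085), Add(-184, -2103)), Mul(-1, Rational(4133, 33))) = Add(Mul(-860, -2287), Rational(-4133, 33)) = Add(1966820, Rational(-4133, 33)) = Rational(64900927, 33)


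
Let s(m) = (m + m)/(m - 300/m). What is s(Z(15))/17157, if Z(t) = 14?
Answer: -7/31863 ≈ -0.00021969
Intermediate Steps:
s(m) = 2*m/(m - 300/m) (s(m) = (2*m)/(m - 300/m) = 2*m/(m - 300/m))
s(Z(15))/17157 = (2*14²/(-300 + 14²))/17157 = (2*196/(-300 + 196))*(1/17157) = (2*196/(-104))*(1/17157) = (2*196*(-1/104))*(1/17157) = -49/13*1/17157 = -7/31863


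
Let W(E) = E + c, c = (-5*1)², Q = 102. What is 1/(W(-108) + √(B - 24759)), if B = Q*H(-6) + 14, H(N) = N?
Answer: -83/32246 - I*√25357/32246 ≈ -0.002574 - 0.0049383*I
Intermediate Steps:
B = -598 (B = 102*(-6) + 14 = -612 + 14 = -598)
c = 25 (c = (-5)² = 25)
W(E) = 25 + E (W(E) = E + 25 = 25 + E)
1/(W(-108) + √(B - 24759)) = 1/((25 - 108) + √(-598 - 24759)) = 1/(-83 + √(-25357)) = 1/(-83 + I*√25357)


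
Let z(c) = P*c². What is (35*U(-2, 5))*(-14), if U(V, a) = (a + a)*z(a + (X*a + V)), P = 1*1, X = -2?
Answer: -240100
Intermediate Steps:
P = 1
z(c) = c² (z(c) = 1*c² = c²)
U(V, a) = 2*a*(V - a)² (U(V, a) = (a + a)*(a + (-2*a + V))² = (2*a)*(a + (V - 2*a))² = (2*a)*(V - a)² = 2*a*(V - a)²)
(35*U(-2, 5))*(-14) = (35*(2*5*(-2 - 1*5)²))*(-14) = (35*(2*5*(-2 - 5)²))*(-14) = (35*(2*5*(-7)²))*(-14) = (35*(2*5*49))*(-14) = (35*490)*(-14) = 17150*(-14) = -240100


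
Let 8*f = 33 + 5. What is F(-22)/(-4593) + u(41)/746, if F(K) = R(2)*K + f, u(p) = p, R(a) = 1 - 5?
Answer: 238243/6852756 ≈ 0.034766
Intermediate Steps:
R(a) = -4
f = 19/4 (f = (33 + 5)/8 = (1/8)*38 = 19/4 ≈ 4.7500)
F(K) = 19/4 - 4*K (F(K) = -4*K + 19/4 = 19/4 - 4*K)
F(-22)/(-4593) + u(41)/746 = (19/4 - 4*(-22))/(-4593) + 41/746 = (19/4 + 88)*(-1/4593) + 41*(1/746) = (371/4)*(-1/4593) + 41/746 = -371/18372 + 41/746 = 238243/6852756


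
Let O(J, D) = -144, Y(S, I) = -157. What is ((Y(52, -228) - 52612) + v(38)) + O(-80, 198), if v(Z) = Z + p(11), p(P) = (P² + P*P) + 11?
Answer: -52622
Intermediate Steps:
p(P) = 11 + 2*P² (p(P) = (P² + P²) + 11 = 2*P² + 11 = 11 + 2*P²)
v(Z) = 253 + Z (v(Z) = Z + (11 + 2*11²) = Z + (11 + 2*121) = Z + (11 + 242) = Z + 253 = 253 + Z)
((Y(52, -228) - 52612) + v(38)) + O(-80, 198) = ((-157 - 52612) + (253 + 38)) - 144 = (-52769 + 291) - 144 = -52478 - 144 = -52622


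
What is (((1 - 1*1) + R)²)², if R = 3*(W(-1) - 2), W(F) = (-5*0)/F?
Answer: 1296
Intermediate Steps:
W(F) = 0 (W(F) = 0/F = 0)
R = -6 (R = 3*(0 - 2) = 3*(-2) = -6)
(((1 - 1*1) + R)²)² = (((1 - 1*1) - 6)²)² = (((1 - 1) - 6)²)² = ((0 - 6)²)² = ((-6)²)² = 36² = 1296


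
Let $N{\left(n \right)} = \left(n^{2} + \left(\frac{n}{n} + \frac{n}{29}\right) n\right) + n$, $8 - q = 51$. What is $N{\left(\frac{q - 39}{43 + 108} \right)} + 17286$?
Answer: $\frac{11429488058}{661229} \approx 17285.0$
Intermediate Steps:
$q = -43$ ($q = 8 - 51 = -43$)
$N{\left(n \right)} = n + n^{2} + n \left(1 + \frac{n}{29}\right)$ ($N{\left(n \right)} = \left(n^{2} + \left(1 + n \frac{1}{29}\right) n\right) + n = \left(n^{2} + \left(1 + \frac{n}{29}\right) n\right) + n = \left(n^{2} + n \left(1 + \frac{n}{29}\right)\right) + n = n + n^{2} + n \left(1 + \frac{n}{29}\right)$)
$N{\left(\frac{q - 39}{43 + 108} \right)} + 17286 = \frac{2 \frac{-43 - 39}{43 + 108} \left(29 + 15 \frac{-43 - 39}{43 + 108}\right)}{29} + 17286 = \frac{2 \frac{-43 - 39}{151} \left(29 + 15 \frac{-43 - 39}{151}\right)}{29} + 17286 = \frac{2 \left(\left(-82\right) \frac{1}{151}\right) \left(29 + 15 \left(\left(-82\right) \frac{1}{151}\right)\right)}{29} + 17286 = \frac{2}{29} \left(- \frac{82}{151}\right) \left(29 + 15 \left(- \frac{82}{151}\right)\right) + 17286 = \frac{2}{29} \left(- \frac{82}{151}\right) \left(29 - \frac{1230}{151}\right) + 17286 = \frac{2}{29} \left(- \frac{82}{151}\right) \frac{3149}{151} + 17286 = - \frac{516436}{661229} + 17286 = \frac{11429488058}{661229}$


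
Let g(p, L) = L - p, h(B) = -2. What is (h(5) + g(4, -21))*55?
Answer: -1485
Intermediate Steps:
(h(5) + g(4, -21))*55 = (-2 + (-21 - 1*4))*55 = (-2 + (-21 - 4))*55 = (-2 - 25)*55 = -27*55 = -1485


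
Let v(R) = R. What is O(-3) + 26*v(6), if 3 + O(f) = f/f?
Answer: 154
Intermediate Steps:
O(f) = -2 (O(f) = -3 + f/f = -3 + 1 = -2)
O(-3) + 26*v(6) = -2 + 26*6 = -2 + 156 = 154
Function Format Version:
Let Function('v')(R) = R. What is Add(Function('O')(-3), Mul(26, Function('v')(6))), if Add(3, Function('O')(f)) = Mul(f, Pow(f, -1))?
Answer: 154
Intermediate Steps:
Function('O')(f) = -2 (Function('O')(f) = Add(-3, Mul(f, Pow(f, -1))) = Add(-3, 1) = -2)
Add(Function('O')(-3), Mul(26, Function('v')(6))) = Add(-2, Mul(26, 6)) = Add(-2, 156) = 154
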